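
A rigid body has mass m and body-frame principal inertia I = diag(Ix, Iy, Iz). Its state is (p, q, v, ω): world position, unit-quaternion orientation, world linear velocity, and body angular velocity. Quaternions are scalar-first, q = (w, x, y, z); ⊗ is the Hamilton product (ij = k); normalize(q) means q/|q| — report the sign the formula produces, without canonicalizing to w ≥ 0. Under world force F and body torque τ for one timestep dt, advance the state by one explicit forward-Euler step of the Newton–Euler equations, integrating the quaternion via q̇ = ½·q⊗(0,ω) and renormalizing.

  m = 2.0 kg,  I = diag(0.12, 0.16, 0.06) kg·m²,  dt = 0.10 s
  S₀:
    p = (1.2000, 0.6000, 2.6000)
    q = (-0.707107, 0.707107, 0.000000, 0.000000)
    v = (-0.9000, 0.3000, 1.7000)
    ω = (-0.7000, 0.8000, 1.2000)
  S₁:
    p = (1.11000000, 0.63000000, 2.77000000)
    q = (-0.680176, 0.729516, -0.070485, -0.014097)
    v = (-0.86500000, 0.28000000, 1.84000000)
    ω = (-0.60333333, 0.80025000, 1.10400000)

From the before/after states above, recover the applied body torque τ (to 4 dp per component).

τ = (0.0200, -0.0500, -0.0800)

rate change Δω = (0.09666667, 0.00025000, -0.09600000)
precession coupling = (-0.0960, -0.0504, -0.0224)
applied torque τ = (0.0200, -0.0500, -0.0800)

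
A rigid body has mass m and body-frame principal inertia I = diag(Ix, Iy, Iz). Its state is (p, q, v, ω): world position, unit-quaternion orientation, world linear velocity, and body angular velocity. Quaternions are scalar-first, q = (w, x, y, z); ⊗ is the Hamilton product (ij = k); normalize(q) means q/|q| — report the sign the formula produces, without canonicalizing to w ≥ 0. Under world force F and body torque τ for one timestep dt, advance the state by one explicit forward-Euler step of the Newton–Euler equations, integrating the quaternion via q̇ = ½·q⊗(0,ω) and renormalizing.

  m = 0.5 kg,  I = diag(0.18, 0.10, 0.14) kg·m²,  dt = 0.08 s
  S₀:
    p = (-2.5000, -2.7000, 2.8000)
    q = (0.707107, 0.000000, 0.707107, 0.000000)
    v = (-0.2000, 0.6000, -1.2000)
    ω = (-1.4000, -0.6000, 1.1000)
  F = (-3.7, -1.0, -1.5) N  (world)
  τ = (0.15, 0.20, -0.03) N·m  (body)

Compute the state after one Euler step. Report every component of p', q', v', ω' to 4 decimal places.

p' = (-2.5160, -2.6520, 2.7040)
q' = (0.7220, -0.0085, 0.6882, 0.0705)
v' = (-0.7920, 0.4400, -1.4400)
ω' = (-1.3216, -0.3907, 1.1213)

p + v·dt = (-2.5160, -2.6520, 2.7040)
new velocity v' = (-0.7920, 0.4400, -1.4400)
angular accel α = (0.9800, 2.6160, 0.2657)
ω + α·dt = (-1.3216, -0.3907, 1.1213)
2q̇ = q⊗(0,ω) = (0.4242642, -0.2121321, -0.4242642, 1.7677675)
q' = normalize(q + ½dt·q⊗(0,ω)) = (0.7220, -0.0085, 0.6882, 0.0705)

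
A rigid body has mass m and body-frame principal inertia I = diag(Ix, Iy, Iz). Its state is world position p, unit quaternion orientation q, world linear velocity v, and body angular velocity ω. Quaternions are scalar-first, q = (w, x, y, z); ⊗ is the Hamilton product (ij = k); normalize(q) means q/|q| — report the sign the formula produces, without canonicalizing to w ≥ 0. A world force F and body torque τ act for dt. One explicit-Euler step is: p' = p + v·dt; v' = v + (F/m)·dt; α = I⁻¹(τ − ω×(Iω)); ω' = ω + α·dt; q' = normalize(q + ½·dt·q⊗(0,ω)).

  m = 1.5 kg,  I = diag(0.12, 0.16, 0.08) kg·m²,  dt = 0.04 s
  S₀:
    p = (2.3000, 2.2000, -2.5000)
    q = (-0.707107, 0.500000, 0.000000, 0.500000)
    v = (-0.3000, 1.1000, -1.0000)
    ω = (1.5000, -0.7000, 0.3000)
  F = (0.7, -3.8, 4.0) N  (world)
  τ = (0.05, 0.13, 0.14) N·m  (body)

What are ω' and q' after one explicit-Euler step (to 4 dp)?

ω×(Iω) gyroscopic = (0.0168, 0.0180, -0.0420)
α = I⁻¹(τ − ω×Iω) = (0.2767, 0.7000, 2.2750)
new body rate ω' = (1.5111, -0.6720, 0.3910)
2q̇ = q⊗(0,ω) = (-0.9000000, -0.7106605, 1.0949749, -0.5621321)
q' = normalize(q + ½dt·q⊗(0,ω)) = (-0.7247, 0.4855, 0.0219, 0.4885)

ω' = (1.5111, -0.6720, 0.3910)
q' = (-0.7247, 0.4855, 0.0219, 0.4885)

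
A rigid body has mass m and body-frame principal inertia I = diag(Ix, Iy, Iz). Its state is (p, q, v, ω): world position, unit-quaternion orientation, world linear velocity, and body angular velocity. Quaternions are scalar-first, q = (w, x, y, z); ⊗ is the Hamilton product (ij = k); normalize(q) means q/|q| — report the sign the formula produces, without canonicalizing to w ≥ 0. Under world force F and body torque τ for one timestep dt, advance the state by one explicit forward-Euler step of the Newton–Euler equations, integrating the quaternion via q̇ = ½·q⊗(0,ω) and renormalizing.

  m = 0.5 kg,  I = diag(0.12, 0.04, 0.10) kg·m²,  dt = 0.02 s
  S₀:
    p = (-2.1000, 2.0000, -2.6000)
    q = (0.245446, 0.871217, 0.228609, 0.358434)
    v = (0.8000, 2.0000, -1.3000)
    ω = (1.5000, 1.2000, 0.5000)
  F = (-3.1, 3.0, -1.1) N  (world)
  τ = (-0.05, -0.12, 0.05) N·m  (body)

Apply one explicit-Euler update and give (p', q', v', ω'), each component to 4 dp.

p' = (-2.0840, 2.0400, -2.6260)
q' = (0.2278, 0.8716, 0.2325, 0.3666)
v' = (0.6760, 2.1200, -1.3440)
ω' = (1.4857, 1.1325, 0.5388)

precession coupling ω×(Iω) = (0.0360, 0.0150, -0.1440)
(τ − ω×Iω)/I = (-0.7167, -3.3750, 1.9400)
new body rate ω' = (1.4857, 1.1325, 0.5388)
2q̇ = q⊗(0,ω) = (-1.7603733, 0.0523527, 0.3965777, 0.8252699)
q + ½dt·q⊗(0,ω), renormalized = (0.2278, 0.8716, 0.2325, 0.3666)
new position p' = (-2.0840, 2.0400, -2.6260)
v + (F/m)dt = (0.6760, 2.1200, -1.3440)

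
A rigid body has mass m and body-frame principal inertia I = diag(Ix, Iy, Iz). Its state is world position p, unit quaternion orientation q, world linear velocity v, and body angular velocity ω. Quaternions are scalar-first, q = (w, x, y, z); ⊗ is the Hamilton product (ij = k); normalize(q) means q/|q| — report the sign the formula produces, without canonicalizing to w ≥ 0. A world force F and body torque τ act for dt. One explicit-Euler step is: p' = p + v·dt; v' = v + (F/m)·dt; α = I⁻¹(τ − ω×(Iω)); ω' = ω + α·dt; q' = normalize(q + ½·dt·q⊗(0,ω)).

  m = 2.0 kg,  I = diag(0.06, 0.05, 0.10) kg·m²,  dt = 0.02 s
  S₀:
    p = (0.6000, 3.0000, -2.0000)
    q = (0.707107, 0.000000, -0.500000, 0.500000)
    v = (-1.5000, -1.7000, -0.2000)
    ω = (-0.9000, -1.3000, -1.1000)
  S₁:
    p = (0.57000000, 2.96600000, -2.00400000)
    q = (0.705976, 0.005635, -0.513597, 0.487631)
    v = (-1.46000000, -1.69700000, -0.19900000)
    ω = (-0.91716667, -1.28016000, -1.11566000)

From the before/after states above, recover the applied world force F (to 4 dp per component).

Δv = v₁−v₀ = (0.04000000, 0.00300000, 0.00100000)
applied force F = (4.0000, 0.3000, 0.1000)

F = (4.0000, 0.3000, 0.1000)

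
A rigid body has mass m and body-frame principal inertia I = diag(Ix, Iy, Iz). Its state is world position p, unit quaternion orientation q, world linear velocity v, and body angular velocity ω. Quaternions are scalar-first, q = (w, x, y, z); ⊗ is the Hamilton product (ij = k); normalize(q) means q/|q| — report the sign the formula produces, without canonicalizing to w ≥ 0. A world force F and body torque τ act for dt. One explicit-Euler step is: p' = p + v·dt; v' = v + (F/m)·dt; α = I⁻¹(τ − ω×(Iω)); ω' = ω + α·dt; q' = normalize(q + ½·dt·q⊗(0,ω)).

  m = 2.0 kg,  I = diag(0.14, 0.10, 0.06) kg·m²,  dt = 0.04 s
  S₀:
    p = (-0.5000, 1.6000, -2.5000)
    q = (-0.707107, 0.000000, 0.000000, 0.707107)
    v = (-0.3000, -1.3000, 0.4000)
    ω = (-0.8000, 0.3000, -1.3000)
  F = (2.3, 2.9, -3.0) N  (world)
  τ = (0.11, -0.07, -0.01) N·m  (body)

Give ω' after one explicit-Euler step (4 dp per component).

precession coupling ω×(Iω) = (0.0156, 0.0832, 0.0096)
angular accel α = (0.6743, -1.5320, -0.3267)
ω + α·dt = (-0.7730, 0.2387, -1.3131)

ω' = (-0.7730, 0.2387, -1.3131)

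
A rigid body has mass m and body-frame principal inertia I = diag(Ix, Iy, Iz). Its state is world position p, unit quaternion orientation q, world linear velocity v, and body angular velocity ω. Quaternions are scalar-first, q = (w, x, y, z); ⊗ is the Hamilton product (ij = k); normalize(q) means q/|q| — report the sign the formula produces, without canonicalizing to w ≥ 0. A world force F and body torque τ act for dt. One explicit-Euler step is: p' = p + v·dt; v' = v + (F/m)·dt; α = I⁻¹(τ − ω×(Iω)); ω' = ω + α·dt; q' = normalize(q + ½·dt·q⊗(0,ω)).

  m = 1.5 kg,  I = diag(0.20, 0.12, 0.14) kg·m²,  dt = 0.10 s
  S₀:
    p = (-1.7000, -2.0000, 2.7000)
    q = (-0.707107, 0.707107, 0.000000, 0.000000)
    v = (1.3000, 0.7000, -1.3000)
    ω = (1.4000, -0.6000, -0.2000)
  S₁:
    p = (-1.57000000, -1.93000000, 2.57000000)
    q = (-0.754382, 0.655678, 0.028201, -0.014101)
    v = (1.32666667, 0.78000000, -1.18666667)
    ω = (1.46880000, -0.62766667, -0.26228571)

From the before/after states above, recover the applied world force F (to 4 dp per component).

F = (0.4000, 1.2000, 1.7000)

velocity change Δv = (0.02666667, 0.08000000, 0.11333333)
m·(v₁−v₀)/dt = (0.4000, 1.2000, 1.7000)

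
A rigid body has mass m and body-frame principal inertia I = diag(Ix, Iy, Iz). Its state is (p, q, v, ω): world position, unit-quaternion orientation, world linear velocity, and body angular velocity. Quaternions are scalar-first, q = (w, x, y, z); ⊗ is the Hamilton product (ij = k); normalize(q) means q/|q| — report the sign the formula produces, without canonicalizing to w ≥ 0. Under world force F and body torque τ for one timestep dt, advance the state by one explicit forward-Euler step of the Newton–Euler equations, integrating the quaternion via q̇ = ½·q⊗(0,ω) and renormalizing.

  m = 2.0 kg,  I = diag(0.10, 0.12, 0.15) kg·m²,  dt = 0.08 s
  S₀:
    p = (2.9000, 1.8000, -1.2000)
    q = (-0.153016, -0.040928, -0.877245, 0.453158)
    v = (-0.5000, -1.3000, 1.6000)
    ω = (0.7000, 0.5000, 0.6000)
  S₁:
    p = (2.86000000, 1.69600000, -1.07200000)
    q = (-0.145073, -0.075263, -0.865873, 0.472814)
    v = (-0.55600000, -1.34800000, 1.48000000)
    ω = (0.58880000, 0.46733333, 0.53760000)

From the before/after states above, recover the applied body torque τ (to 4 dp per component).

ω₁ − ω₀ = (-0.11120000, -0.03266667, -0.06240000)
ω₀×(Iω₀) = (0.0090, -0.0210, 0.0070)
τ = I·(Δω/dt) + ω₀×(Iω₀) = (-0.1300, -0.0700, -0.1100)

τ = (-0.1300, -0.0700, -0.1100)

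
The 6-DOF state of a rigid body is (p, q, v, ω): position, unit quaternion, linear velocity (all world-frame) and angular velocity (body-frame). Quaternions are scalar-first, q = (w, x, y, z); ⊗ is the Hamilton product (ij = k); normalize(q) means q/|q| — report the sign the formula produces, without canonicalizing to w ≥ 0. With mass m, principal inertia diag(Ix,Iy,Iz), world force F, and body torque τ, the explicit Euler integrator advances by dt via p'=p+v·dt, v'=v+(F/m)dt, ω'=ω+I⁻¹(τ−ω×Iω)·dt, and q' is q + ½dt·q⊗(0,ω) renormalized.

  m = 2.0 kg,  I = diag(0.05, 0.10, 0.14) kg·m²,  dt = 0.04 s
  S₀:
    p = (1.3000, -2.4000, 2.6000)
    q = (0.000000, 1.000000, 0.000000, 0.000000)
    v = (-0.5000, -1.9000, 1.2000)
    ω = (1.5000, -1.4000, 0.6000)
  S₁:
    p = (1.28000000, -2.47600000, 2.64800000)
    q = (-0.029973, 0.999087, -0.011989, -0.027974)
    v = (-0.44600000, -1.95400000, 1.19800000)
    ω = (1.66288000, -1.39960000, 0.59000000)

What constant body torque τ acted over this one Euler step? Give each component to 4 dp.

τ = (0.1700, -0.0800, -0.1400)

ω₁ − ω₀ = (0.16288000, 0.00040000, -0.01000000)
gyro term ω₀×Iω₀ = (-0.0336, -0.0810, -0.1050)
I·α + gyro = (0.1700, -0.0800, -0.1400)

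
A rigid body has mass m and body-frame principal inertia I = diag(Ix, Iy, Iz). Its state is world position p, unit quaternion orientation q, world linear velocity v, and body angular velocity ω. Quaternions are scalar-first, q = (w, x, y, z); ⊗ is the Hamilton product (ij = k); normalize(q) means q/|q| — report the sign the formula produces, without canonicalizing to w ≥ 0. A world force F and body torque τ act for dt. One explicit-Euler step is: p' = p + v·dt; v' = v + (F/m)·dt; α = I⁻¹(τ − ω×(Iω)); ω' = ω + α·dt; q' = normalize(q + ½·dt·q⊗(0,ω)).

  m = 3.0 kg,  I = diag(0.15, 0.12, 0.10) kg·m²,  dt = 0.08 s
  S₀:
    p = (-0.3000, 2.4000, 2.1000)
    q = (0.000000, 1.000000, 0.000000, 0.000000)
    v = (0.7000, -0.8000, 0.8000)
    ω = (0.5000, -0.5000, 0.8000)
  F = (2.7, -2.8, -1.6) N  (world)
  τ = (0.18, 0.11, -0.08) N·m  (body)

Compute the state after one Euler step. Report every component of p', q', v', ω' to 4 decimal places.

p' = (-0.2440, 2.3360, 2.1640)
q' = (-0.0200, 0.9991, -0.0320, -0.0200)
v' = (0.7720, -0.8747, 0.7573)
ω' = (0.5917, -0.4400, 0.7300)

(τ − ω×Iω)/I = (1.1467, 0.7500, -0.8750)
ω + α·dt = (0.5917, -0.4400, 0.7300)
2q̇ = q⊗(0,ω) = (-0.5000000, 0.0000000, -0.8000000, -0.5000000)
q' = normalize(q + ½dt·q⊗(0,ω)) = (-0.0200, 0.9991, -0.0320, -0.0200)
a = F/m = (0.9000, -0.9333, -0.5333)
new position p' = (-0.2440, 2.3360, 2.1640)
v' = v + a·dt = (0.7720, -0.8747, 0.7573)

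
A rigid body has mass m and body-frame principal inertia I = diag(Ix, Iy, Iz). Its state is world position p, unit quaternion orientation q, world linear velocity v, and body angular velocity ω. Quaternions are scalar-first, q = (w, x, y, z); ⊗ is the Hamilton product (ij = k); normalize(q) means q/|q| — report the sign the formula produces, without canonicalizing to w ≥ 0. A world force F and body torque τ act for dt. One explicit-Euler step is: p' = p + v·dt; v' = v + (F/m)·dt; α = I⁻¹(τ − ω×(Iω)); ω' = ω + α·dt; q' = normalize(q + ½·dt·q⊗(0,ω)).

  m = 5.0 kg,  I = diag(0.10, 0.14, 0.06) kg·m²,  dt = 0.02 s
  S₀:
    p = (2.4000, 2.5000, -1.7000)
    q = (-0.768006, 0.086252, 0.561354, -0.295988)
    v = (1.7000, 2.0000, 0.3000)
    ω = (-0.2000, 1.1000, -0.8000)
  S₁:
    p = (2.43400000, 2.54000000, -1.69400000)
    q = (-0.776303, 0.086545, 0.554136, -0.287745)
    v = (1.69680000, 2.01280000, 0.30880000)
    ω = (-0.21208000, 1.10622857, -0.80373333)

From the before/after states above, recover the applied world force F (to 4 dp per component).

v₁ − v₀ = (-0.00320000, 0.01280000, 0.00880000)
m·(v₁−v₀)/dt = (-0.8000, 3.2000, 2.2000)

F = (-0.8000, 3.2000, 2.2000)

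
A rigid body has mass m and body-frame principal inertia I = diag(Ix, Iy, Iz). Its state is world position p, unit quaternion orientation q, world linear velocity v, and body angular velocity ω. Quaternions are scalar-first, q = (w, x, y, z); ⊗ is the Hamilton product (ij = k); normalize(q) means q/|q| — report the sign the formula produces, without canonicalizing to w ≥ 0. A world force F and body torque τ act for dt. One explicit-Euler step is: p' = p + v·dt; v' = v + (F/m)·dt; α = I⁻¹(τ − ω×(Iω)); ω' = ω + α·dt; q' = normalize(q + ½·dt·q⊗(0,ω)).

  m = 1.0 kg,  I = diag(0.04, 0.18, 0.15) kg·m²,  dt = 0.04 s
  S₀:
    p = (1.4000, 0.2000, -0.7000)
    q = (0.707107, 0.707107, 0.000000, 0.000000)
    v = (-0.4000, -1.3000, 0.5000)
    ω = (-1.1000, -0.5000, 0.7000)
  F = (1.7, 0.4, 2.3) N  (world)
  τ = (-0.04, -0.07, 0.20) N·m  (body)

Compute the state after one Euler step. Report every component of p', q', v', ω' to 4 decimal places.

p' = (1.3840, 0.1480, -0.6800)
q' = (0.7224, 0.6913, -0.0170, 0.0028)
v' = (-0.3320, -1.2840, 0.5920)
ω' = (-1.1505, -0.5344, 0.7328)

angular accel α = (-1.2625, -0.8594, 0.8200)
new body rate ω' = (-1.1505, -0.5344, 0.7328)
q⊗(0,ω) = (0.7778177, -0.7778177, -0.8485284, 0.1414214)
q' = normalize(q + ½dt·q⊗(0,ω)) = (0.7224, 0.6913, -0.0170, 0.0028)
p' = p + v·dt = (1.3840, 0.1480, -0.6800)
v' = v + a·dt = (-0.3320, -1.2840, 0.5920)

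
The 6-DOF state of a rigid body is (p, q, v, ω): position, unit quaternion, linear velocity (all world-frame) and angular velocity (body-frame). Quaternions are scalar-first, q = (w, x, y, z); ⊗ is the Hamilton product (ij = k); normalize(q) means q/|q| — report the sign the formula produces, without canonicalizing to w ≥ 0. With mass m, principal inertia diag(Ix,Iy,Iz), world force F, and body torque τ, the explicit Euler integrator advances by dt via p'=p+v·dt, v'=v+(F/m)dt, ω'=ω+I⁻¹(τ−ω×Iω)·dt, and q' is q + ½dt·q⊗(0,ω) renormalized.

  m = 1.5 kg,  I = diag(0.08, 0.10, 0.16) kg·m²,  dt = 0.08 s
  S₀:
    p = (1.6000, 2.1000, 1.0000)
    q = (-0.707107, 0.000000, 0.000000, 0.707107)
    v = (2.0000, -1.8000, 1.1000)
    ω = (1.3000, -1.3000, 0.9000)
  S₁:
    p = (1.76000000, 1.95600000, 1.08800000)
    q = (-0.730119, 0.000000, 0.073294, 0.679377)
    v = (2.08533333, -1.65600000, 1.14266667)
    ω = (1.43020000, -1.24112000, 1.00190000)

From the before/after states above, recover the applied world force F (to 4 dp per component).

velocity change Δv = (0.08533333, 0.14400000, 0.04266667)
F = m·Δv/dt = (1.6000, 2.7000, 0.8000)

F = (1.6000, 2.7000, 0.8000)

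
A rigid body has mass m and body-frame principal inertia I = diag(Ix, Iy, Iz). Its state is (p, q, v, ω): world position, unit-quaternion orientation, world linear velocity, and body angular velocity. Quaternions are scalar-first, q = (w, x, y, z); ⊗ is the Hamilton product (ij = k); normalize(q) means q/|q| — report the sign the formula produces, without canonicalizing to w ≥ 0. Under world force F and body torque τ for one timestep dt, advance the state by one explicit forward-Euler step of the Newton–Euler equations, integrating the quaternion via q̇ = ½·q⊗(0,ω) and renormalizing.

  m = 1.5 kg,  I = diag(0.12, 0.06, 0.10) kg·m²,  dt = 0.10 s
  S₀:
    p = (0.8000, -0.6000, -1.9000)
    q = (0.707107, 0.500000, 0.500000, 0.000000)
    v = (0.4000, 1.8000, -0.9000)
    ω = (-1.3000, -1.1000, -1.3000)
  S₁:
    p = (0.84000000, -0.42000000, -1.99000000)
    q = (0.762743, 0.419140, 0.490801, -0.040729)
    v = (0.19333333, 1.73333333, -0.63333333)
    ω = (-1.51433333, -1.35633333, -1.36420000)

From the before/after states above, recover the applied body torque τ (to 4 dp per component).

ω₁ − ω₀ = (-0.21433333, -0.25633333, -0.06420000)
ω₀×(Iω₀) = (0.0572, 0.0338, -0.0858)
applied torque τ = (-0.2000, -0.1200, -0.1500)

τ = (-0.2000, -0.1200, -0.1500)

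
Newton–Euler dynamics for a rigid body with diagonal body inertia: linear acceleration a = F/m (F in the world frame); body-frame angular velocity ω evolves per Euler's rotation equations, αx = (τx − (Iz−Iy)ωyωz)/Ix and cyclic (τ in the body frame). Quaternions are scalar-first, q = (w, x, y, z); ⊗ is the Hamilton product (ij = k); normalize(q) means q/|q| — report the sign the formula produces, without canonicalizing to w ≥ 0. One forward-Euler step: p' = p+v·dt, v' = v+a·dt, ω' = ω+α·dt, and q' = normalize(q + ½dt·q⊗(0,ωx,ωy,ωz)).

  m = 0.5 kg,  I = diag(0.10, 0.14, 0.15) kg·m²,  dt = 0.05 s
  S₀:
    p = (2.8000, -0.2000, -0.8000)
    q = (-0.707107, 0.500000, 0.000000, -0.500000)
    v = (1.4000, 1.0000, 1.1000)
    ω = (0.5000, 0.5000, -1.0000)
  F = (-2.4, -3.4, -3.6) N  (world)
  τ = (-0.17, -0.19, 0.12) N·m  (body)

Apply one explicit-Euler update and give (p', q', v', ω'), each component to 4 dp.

angular accel α = (-1.6500, -1.5357, 0.7333)
ω + α·dt = (0.4175, 0.4232, -0.9633)
q⊗(0,ω) = (-0.7500000, -0.1035535, -0.1035535, 0.9571070)
q + ½dt·q⊗(0,ω), renormalized = (-0.7255, 0.4972, -0.0026, -0.4758)
p' = p + v·dt = (2.8700, -0.1500, -0.7450)
new velocity v' = (1.1600, 0.6600, 0.7400)

p' = (2.8700, -0.1500, -0.7450)
q' = (-0.7255, 0.4972, -0.0026, -0.4758)
v' = (1.1600, 0.6600, 0.7400)
ω' = (0.4175, 0.4232, -0.9633)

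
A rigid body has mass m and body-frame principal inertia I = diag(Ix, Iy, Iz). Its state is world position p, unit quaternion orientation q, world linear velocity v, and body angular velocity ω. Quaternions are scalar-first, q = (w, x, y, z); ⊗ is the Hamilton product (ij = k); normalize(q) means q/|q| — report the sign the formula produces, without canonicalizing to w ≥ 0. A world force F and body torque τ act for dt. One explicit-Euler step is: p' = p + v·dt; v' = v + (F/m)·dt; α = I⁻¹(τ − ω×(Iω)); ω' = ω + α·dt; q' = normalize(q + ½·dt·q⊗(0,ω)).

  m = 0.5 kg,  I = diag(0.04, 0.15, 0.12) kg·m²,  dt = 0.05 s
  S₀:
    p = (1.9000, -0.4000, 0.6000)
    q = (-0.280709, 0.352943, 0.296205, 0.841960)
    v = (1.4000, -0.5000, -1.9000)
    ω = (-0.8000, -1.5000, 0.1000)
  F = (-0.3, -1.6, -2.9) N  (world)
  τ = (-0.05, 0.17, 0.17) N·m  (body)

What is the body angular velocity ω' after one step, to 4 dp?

ω' = (-0.8681, -1.4455, 0.1158)

(τ − ω×Iω)/I = (-1.3625, 1.0907, 0.3167)
ω' = ω + α·dt = (-0.8681, -1.4455, 0.1158)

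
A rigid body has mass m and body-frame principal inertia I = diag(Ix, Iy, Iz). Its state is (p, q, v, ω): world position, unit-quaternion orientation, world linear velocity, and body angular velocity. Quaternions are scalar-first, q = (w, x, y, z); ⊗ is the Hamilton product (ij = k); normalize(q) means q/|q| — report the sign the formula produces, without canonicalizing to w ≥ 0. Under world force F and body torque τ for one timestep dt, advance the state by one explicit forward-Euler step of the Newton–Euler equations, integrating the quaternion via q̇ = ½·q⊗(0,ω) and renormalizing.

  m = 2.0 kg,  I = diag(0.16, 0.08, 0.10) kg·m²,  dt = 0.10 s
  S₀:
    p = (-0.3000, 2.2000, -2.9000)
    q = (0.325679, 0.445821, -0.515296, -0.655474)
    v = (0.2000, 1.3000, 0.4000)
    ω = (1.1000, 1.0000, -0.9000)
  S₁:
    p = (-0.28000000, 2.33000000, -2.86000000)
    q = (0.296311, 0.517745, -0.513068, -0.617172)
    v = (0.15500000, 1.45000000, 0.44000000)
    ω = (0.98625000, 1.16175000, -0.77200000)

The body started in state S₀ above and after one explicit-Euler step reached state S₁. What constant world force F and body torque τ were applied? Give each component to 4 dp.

Δω = ω₁−ω₀ = (-0.11375000, 0.16175000, 0.12800000)
applied torque τ = (-0.2000, 0.0700, 0.0400)
velocity change Δv = (-0.04500000, 0.15000000, 0.04000000)
m·(v₁−v₀)/dt = (-0.9000, 3.0000, 0.8000)

F = (-0.9000, 3.0000, 0.8000)
τ = (-0.2000, 0.0700, 0.0400)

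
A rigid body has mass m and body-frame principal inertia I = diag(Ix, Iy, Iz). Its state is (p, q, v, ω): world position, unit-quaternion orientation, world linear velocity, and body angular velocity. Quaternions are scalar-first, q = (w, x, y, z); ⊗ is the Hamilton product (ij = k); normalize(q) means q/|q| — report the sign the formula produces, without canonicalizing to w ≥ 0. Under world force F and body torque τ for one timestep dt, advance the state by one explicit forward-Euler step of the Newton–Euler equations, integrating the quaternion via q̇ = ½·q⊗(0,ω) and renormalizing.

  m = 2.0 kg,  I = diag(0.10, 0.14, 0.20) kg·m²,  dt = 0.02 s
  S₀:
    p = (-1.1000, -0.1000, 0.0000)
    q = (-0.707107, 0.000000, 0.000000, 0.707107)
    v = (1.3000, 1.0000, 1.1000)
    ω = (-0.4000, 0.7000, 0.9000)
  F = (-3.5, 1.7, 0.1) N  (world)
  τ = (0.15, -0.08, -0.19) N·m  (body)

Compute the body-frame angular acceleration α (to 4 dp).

α = (1.1220, -0.8286, -0.8940)

gyro term ω×Iω = (0.0378, 0.0360, -0.0112)
α = I⁻¹(τ − ω×Iω) = (1.1220, -0.8286, -0.8940)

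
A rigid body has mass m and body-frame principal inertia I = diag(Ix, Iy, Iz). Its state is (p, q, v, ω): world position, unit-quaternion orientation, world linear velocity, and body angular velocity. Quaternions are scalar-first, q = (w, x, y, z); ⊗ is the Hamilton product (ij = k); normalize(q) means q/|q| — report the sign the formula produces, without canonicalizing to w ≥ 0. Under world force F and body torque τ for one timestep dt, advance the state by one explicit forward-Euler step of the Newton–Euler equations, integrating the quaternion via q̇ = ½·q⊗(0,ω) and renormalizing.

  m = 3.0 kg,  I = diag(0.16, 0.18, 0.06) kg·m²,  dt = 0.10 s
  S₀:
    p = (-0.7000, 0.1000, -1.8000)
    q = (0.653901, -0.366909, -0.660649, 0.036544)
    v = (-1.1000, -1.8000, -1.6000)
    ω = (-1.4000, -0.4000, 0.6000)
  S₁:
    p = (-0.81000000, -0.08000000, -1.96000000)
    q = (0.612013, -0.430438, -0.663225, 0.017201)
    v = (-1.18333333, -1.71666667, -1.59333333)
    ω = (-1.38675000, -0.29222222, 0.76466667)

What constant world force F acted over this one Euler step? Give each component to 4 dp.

v₁ − v₀ = (-0.08333333, 0.08333333, 0.00666667)
applied force F = (-2.5000, 2.5000, 0.2000)

F = (-2.5000, 2.5000, 0.2000)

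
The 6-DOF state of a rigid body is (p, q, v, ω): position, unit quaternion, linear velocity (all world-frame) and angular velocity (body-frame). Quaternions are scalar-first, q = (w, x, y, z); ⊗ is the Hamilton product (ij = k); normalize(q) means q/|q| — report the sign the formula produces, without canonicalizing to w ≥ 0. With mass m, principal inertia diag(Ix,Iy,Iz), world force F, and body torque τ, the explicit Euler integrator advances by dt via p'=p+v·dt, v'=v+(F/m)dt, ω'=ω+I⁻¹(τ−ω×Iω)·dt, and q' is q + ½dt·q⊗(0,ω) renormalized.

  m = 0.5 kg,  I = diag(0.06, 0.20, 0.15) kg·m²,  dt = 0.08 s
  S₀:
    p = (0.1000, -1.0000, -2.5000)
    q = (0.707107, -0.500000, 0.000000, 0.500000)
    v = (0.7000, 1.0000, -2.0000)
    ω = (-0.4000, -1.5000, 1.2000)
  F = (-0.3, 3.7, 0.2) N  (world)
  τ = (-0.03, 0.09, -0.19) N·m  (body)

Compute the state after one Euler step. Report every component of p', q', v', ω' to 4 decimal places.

p' = (0.1560, -0.9200, -2.6600)
q' = (0.6730, -0.4798, -0.0263, 0.5622)
v' = (0.6520, 1.5920, -1.9680)
ω' = (-0.5600, -1.4813, 1.0539)

precession coupling ω×(Iω) = (0.0900, 0.0432, 0.0840)
α = I⁻¹(τ − ω×Iω) = (-2.0000, 0.2340, -1.8267)
ω' = ω + α·dt = (-0.5600, -1.4813, 1.0539)
q⊗(0,ω) = (-0.8000000, 0.4671572, -0.6606605, 1.5985284)
updated quaternion q' = (0.6730, -0.4798, -0.0263, 0.5622)
a = (-0.6000, 7.4000, 0.4000)
p + v·dt = (0.1560, -0.9200, -2.6600)
v' = v + a·dt = (0.6520, 1.5920, -1.9680)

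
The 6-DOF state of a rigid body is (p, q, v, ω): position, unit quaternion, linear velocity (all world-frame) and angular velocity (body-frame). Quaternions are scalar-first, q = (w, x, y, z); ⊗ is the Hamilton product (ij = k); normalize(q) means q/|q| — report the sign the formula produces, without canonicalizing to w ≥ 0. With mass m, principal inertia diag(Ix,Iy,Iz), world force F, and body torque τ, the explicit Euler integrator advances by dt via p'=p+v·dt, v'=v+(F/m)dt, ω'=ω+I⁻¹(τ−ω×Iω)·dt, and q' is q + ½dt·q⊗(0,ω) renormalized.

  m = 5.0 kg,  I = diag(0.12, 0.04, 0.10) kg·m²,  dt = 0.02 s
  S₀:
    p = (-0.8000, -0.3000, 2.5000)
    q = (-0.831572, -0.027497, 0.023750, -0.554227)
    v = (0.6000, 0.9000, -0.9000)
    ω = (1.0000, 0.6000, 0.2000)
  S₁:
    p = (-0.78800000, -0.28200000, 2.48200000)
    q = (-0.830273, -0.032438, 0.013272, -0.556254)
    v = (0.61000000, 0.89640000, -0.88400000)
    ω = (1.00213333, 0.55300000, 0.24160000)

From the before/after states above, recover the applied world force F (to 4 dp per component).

F = (2.5000, -0.9000, 4.0000)

v₁ − v₀ = (0.01000000, -0.00360000, 0.01600000)
m·(v₁−v₀)/dt = (2.5000, -0.9000, 4.0000)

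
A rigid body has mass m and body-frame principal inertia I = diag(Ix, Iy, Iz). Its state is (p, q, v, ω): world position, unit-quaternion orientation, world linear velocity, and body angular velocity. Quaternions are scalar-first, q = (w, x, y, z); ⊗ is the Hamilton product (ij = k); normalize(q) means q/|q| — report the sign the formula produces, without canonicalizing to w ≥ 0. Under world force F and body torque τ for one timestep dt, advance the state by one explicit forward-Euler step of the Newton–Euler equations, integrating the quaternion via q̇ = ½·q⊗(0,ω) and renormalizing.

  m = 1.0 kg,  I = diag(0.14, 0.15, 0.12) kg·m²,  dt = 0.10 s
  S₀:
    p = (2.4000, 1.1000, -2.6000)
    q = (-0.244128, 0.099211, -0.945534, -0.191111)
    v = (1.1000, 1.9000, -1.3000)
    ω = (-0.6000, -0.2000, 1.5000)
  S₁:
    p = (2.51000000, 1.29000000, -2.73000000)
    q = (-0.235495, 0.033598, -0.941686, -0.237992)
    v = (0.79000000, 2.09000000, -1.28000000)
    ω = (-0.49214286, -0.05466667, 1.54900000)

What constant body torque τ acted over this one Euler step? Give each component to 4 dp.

τ = (0.1600, 0.2000, 0.0600)

rate change Δω = (0.10785714, 0.14533333, 0.04900000)
gyro term ω₀×Iω₀ = (0.0090, -0.0180, 0.0012)
applied torque τ = (0.1600, 0.2000, 0.0600)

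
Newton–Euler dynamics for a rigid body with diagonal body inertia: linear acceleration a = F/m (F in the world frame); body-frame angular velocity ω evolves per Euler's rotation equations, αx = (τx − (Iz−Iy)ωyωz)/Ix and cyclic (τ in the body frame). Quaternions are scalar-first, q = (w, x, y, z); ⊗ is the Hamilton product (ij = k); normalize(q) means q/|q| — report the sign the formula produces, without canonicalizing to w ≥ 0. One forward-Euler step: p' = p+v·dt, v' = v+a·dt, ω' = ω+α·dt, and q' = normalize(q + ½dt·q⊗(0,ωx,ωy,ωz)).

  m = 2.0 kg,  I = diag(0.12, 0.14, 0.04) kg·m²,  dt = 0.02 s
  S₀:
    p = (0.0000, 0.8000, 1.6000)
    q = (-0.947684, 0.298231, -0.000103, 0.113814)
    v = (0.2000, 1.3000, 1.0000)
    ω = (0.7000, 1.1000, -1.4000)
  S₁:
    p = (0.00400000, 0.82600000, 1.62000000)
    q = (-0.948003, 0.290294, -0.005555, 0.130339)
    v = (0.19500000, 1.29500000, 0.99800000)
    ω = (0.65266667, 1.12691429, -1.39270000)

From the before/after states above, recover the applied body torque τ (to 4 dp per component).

τ = (-0.1300, 0.1100, 0.0300)

Δω = ω₁−ω₀ = (-0.04733333, 0.02691429, 0.00730000)
precession coupling = (0.1540, -0.0784, 0.0154)
τ = I·(Δω/dt) + ω₀×(Iω₀) = (-0.1300, 0.1100, 0.0300)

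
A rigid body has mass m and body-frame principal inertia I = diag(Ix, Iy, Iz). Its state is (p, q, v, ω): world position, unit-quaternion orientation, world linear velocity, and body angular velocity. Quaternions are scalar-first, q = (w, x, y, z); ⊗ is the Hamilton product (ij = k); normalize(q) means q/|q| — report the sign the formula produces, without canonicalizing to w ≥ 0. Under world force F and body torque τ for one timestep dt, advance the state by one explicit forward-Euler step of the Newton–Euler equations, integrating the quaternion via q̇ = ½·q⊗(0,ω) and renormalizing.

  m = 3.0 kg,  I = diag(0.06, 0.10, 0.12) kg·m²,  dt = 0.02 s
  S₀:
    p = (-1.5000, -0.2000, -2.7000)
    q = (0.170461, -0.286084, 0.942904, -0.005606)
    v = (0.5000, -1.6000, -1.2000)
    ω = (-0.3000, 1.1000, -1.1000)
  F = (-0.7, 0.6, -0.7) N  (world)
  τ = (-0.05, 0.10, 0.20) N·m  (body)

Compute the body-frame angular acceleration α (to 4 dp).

gyro term ω×Iω = (-0.0242, -0.0198, -0.0132)
(τ − ω×Iω)/I = (-0.4300, 1.1980, 1.7767)

α = (-0.4300, 1.1980, 1.7767)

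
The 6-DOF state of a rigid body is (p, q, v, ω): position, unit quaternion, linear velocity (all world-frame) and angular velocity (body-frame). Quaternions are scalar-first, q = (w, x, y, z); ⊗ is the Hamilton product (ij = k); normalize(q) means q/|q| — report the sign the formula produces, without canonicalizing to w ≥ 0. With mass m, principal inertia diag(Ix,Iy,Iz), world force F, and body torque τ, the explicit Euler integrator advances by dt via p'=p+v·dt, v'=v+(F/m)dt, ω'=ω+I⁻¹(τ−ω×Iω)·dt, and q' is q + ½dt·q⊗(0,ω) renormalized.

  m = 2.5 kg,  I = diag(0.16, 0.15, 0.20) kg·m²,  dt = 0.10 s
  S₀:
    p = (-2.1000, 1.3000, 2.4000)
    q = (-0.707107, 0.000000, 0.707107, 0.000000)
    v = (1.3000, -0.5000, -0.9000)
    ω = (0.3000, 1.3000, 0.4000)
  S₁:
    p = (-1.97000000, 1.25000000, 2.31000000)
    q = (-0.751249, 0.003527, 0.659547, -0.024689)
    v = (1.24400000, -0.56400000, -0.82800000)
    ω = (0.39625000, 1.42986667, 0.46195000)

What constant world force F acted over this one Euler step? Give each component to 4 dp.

v₁ − v₀ = (-0.05600000, -0.06400000, 0.07200000)
F = m·Δv/dt = (-1.4000, -1.6000, 1.8000)

F = (-1.4000, -1.6000, 1.8000)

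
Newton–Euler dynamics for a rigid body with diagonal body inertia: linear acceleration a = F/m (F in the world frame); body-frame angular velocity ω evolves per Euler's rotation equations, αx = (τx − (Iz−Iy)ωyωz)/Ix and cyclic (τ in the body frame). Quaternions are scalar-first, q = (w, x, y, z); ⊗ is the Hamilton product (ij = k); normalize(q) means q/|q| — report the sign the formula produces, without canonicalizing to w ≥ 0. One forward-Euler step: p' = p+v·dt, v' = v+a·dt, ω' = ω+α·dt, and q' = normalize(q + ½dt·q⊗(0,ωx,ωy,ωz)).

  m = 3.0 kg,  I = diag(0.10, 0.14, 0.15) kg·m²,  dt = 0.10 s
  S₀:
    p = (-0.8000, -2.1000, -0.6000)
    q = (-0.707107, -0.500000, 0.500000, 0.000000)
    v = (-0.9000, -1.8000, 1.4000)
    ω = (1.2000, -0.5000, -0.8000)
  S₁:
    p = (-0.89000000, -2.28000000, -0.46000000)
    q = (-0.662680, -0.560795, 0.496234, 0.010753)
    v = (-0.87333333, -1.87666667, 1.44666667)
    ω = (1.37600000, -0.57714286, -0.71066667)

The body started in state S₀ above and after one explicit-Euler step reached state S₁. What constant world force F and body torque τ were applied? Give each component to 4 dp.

velocity change Δv = (0.02666667, -0.07666667, 0.04666667)
m·(v₁−v₀)/dt = (0.8000, -2.3000, 1.4000)
ω₁ − ω₀ = (0.17600000, -0.07714286, 0.08933333)
I·α + gyro = (0.1800, -0.0600, 0.1100)

F = (0.8000, -2.3000, 1.4000)
τ = (0.1800, -0.0600, 0.1100)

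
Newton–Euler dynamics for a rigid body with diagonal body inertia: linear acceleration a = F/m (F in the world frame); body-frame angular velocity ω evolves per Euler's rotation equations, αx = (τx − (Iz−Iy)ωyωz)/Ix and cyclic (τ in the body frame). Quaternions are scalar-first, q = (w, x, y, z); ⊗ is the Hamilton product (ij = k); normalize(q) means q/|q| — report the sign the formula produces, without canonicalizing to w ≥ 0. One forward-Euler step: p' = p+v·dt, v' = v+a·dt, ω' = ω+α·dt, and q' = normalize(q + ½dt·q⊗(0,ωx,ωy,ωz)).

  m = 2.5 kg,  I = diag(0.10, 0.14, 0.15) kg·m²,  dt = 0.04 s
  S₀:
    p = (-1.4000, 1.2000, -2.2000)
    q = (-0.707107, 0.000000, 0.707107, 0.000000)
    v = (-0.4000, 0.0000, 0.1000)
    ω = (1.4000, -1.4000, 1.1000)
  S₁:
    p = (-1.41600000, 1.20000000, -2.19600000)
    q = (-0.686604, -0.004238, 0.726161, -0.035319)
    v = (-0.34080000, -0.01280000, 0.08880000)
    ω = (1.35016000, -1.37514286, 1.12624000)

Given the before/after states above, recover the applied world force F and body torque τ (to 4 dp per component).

F = (3.7000, -0.8000, -0.7000)
τ = (-0.1400, 0.0100, 0.0200)

Δω = ω₁−ω₀ = (-0.04984000, 0.02485714, 0.02624000)
precession coupling = (-0.0154, -0.0770, -0.0784)
τ = I·(Δω/dt) + ω₀×(Iω₀) = (-0.1400, 0.0100, 0.0200)
Δv = v₁−v₀ = (0.05920000, -0.01280000, -0.01120000)
F = m·Δv/dt = (3.7000, -0.8000, -0.7000)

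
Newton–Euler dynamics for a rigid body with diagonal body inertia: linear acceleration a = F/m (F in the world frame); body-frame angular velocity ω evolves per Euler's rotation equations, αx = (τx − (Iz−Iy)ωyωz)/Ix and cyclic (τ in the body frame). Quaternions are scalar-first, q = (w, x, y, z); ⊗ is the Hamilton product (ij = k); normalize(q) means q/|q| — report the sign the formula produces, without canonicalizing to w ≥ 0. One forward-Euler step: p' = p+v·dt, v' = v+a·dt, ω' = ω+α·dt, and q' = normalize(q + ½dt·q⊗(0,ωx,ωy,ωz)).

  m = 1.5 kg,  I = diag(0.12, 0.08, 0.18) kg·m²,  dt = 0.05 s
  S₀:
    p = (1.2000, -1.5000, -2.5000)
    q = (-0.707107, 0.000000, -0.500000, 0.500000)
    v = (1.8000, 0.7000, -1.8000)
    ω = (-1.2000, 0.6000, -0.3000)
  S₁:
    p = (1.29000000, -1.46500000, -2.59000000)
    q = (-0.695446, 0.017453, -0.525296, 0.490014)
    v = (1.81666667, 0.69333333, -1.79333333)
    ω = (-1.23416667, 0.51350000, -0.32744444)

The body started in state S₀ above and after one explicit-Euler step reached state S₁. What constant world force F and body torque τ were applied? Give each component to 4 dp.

Δv = v₁−v₀ = (0.01666667, -0.00666667, 0.00666667)
F = m·Δv/dt = (0.5000, -0.2000, 0.2000)
ω₁ − ω₀ = (-0.03416667, -0.08650000, -0.02744444)
ω₀×(Iω₀) = (-0.0180, -0.0216, 0.0288)
applied torque τ = (-0.1000, -0.1600, -0.0700)

F = (0.5000, -0.2000, 0.2000)
τ = (-0.1000, -0.1600, -0.0700)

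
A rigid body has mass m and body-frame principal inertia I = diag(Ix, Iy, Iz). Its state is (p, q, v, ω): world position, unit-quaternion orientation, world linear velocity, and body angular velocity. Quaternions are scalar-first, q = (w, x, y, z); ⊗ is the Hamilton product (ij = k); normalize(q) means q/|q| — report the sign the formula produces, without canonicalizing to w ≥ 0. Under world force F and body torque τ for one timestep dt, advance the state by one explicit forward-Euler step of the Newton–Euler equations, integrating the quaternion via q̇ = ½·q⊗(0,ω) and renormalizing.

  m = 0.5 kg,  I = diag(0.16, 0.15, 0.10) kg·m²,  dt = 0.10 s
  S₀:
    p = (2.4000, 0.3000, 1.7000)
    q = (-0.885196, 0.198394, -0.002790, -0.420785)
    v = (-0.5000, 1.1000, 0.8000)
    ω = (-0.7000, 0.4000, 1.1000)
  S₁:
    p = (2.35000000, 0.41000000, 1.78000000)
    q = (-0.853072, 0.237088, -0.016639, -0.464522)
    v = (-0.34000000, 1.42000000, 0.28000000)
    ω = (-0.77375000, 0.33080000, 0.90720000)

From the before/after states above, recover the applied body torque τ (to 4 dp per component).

Δω = ω₁−ω₀ = (-0.07375000, -0.06920000, -0.19280000)
precession coupling = (-0.0220, -0.0462, 0.0028)
τ = I·(Δω/dt) + ω₀×(Iω₀) = (-0.1400, -0.1500, -0.1900)

τ = (-0.1400, -0.1500, -0.1900)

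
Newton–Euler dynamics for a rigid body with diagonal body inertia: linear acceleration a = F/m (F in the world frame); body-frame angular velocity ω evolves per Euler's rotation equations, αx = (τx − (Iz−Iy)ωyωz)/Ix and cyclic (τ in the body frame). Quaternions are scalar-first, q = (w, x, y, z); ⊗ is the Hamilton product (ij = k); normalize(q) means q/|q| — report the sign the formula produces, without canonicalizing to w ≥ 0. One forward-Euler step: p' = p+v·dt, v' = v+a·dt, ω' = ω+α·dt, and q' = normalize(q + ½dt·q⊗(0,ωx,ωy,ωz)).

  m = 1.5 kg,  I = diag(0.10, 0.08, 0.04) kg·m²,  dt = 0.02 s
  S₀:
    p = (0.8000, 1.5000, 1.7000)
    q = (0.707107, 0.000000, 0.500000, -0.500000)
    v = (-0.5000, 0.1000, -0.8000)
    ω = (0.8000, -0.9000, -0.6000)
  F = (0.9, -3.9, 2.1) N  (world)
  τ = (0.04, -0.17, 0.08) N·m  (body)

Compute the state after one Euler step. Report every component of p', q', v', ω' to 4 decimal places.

p' = (0.7900, 1.5020, 1.6840)
q' = (0.7085, -0.0018, 0.4896, -0.5082)
v' = (-0.4880, 0.0480, -0.7720)
ω' = (0.8123, -0.9353, -0.5672)

ω×(Iω) gyroscopic = (-0.0216, -0.0288, 0.0144)
(τ − ω×Iω)/I = (0.6160, -1.7650, 1.6400)
ω + α·dt = (0.8123, -0.9353, -0.5672)
2q̇ = q⊗(0,ω) = (0.1500000, -0.1843144, -1.0363963, -0.8242642)
updated quaternion q' = (0.7085, -0.0018, 0.4896, -0.5082)
p + v·dt = (0.7900, 1.5020, 1.6840)
new velocity v' = (-0.4880, 0.0480, -0.7720)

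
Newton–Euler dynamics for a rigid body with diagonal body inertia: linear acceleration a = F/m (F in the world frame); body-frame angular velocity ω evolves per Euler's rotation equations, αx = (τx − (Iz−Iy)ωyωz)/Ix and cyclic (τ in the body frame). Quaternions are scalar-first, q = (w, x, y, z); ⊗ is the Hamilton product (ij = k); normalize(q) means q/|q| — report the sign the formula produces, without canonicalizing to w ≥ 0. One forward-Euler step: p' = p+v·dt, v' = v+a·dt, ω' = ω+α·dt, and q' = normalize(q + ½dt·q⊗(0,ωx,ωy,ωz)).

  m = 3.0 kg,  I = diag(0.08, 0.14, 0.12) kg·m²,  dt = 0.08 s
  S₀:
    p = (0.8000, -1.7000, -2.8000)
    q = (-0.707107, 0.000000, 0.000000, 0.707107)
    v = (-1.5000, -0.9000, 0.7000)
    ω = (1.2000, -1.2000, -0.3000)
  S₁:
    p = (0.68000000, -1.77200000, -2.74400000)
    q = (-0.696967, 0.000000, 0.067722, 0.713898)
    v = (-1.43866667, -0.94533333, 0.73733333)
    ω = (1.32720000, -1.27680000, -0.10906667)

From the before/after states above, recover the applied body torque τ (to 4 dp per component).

ω₁ − ω₀ = (0.12720000, -0.07680000, 0.19093333)
precession coupling = (-0.0072, 0.0144, -0.0864)
I·α + gyro = (0.1200, -0.1200, 0.2000)

τ = (0.1200, -0.1200, 0.2000)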